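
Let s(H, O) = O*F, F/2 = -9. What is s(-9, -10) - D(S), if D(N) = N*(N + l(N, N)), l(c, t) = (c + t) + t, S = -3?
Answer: 144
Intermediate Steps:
F = -18 (F = 2*(-9) = -18)
l(c, t) = c + 2*t
D(N) = 4*N² (D(N) = N*(N + (N + 2*N)) = N*(N + 3*N) = N*(4*N) = 4*N²)
s(H, O) = -18*O (s(H, O) = O*(-18) = -18*O)
s(-9, -10) - D(S) = -18*(-10) - 4*(-3)² = 180 - 4*9 = 180 - 1*36 = 180 - 36 = 144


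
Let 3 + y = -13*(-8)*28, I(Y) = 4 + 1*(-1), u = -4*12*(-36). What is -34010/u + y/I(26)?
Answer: 820787/864 ≈ 949.99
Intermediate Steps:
u = 1728 (u = -48*(-36) = 1728)
I(Y) = 3 (I(Y) = 4 - 1 = 3)
y = 2909 (y = -3 - 13*(-8)*28 = -3 + 104*28 = -3 + 2912 = 2909)
-34010/u + y/I(26) = -34010/1728 + 2909/3 = -34010*1/1728 + 2909*(1/3) = -17005/864 + 2909/3 = 820787/864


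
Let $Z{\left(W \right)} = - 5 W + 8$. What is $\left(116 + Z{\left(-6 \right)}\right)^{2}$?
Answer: $23716$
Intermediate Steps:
$Z{\left(W \right)} = 8 - 5 W$
$\left(116 + Z{\left(-6 \right)}\right)^{2} = \left(116 + \left(8 - -30\right)\right)^{2} = \left(116 + \left(8 + 30\right)\right)^{2} = \left(116 + 38\right)^{2} = 154^{2} = 23716$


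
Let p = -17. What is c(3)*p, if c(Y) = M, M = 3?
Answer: -51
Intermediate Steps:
c(Y) = 3
c(3)*p = 3*(-17) = -51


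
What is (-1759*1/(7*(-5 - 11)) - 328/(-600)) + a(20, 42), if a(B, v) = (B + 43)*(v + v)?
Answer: 44589317/8400 ≈ 5308.3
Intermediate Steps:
a(B, v) = 2*v*(43 + B) (a(B, v) = (43 + B)*(2*v) = 2*v*(43 + B))
(-1759*1/(7*(-5 - 11)) - 328/(-600)) + a(20, 42) = (-1759*1/(7*(-5 - 11)) - 328/(-600)) + 2*42*(43 + 20) = (-1759/(7*(-16)) - 328*(-1/600)) + 2*42*63 = (-1759/(-112) + 41/75) + 5292 = (-1759*(-1/112) + 41/75) + 5292 = (1759/112 + 41/75) + 5292 = 136517/8400 + 5292 = 44589317/8400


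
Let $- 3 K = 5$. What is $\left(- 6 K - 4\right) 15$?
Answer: $90$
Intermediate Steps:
$K = - \frac{5}{3}$ ($K = \left(- \frac{1}{3}\right) 5 = - \frac{5}{3} \approx -1.6667$)
$\left(- 6 K - 4\right) 15 = \left(\left(-6\right) \left(- \frac{5}{3}\right) - 4\right) 15 = \left(10 - 4\right) 15 = 6 \cdot 15 = 90$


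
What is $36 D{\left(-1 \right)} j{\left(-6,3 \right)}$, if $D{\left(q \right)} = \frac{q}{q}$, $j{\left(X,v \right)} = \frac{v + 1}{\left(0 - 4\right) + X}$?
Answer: $- \frac{72}{5} \approx -14.4$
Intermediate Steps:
$j{\left(X,v \right)} = \frac{1 + v}{-4 + X}$
$D{\left(q \right)} = 1$
$36 D{\left(-1 \right)} j{\left(-6,3 \right)} = 36 \cdot 1 \frac{1 + 3}{-4 - 6} = 36 \frac{1}{-10} \cdot 4 = 36 \left(\left(- \frac{1}{10}\right) 4\right) = 36 \left(- \frac{2}{5}\right) = - \frac{72}{5}$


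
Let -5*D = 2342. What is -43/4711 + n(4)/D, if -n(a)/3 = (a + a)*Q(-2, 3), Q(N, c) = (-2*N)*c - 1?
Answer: 3058907/5516581 ≈ 0.55449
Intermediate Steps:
Q(N, c) = -1 - 2*N*c (Q(N, c) = -2*N*c - 1 = -1 - 2*N*c)
D = -2342/5 (D = -⅕*2342 = -2342/5 ≈ -468.40)
n(a) = -66*a (n(a) = -3*(a + a)*(-1 - 2*(-2)*3) = -3*2*a*(-1 + 12) = -3*2*a*11 = -66*a)
-43/4711 + n(4)/D = -43/4711 + (-66*4)/(-2342/5) = -43*1/4711 - 264*(-5/2342) = -43/4711 + 660/1171 = 3058907/5516581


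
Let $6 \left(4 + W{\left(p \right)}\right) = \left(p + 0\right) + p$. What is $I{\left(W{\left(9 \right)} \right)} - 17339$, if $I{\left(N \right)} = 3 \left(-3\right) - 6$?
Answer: $-17354$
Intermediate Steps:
$W{\left(p \right)} = -4 + \frac{p}{3}$ ($W{\left(p \right)} = -4 + \frac{\left(p + 0\right) + p}{6} = -4 + \frac{p + p}{6} = -4 + \frac{2 p}{6} = -4 + \frac{p}{3}$)
$I{\left(N \right)} = -15$ ($I{\left(N \right)} = -9 - 6 = -15$)
$I{\left(W{\left(9 \right)} \right)} - 17339 = -15 - 17339 = -17354$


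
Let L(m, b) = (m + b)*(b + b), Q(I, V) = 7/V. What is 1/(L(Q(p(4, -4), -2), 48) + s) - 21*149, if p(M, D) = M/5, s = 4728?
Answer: -28160999/9000 ≈ -3129.0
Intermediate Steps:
p(M, D) = M/5 (p(M, D) = M*(⅕) = M/5)
L(m, b) = 2*b*(b + m) (L(m, b) = (b + m)*(2*b) = 2*b*(b + m))
1/(L(Q(p(4, -4), -2), 48) + s) - 21*149 = 1/(2*48*(48 + 7/(-2)) + 4728) - 21*149 = 1/(2*48*(48 + 7*(-½)) + 4728) - 3129 = 1/(2*48*(48 - 7/2) + 4728) - 3129 = 1/(2*48*(89/2) + 4728) - 3129 = 1/(4272 + 4728) - 3129 = 1/9000 - 3129 = -28160999/9000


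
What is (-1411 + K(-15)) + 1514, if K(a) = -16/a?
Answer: 1561/15 ≈ 104.07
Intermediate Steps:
(-1411 + K(-15)) + 1514 = (-1411 - 16/(-15)) + 1514 = (-1411 - 16*(-1/15)) + 1514 = (-1411 + 16/15) + 1514 = -21149/15 + 1514 = 1561/15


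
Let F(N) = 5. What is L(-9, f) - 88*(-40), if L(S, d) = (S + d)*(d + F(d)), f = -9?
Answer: 3592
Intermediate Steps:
L(S, d) = (5 + d)*(S + d) (L(S, d) = (S + d)*(d + 5) = (S + d)*(5 + d) = (5 + d)*(S + d))
L(-9, f) - 88*(-40) = ((-9)² + 5*(-9) + 5*(-9) - 9*(-9)) - 88*(-40) = (81 - 45 - 45 + 81) + 3520 = 72 + 3520 = 3592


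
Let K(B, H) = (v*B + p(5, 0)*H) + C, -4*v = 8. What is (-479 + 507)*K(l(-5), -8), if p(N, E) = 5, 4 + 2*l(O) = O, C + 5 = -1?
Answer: -1036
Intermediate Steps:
C = -6 (C = -5 - 1 = -6)
l(O) = -2 + O/2
v = -2 (v = -¼*8 = -2)
K(B, H) = -6 - 2*B + 5*H (K(B, H) = (-2*B + 5*H) - 6 = -6 - 2*B + 5*H)
(-479 + 507)*K(l(-5), -8) = (-479 + 507)*(-6 - 2*(-2 + (½)*(-5)) + 5*(-8)) = 28*(-6 - 2*(-2 - 5/2) - 40) = 28*(-6 - 2*(-9/2) - 40) = 28*(-6 + 9 - 40) = 28*(-37) = -1036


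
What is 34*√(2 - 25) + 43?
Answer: 43 + 34*I*√23 ≈ 43.0 + 163.06*I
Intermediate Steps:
34*√(2 - 25) + 43 = 34*√(-23) + 43 = 34*(I*√23) + 43 = 34*I*√23 + 43 = 43 + 34*I*√23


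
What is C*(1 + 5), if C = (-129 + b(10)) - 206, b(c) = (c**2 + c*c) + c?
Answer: -750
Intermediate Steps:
b(c) = c + 2*c**2 (b(c) = (c**2 + c**2) + c = 2*c**2 + c = c + 2*c**2)
C = -125 (C = (-129 + 10*(1 + 2*10)) - 206 = (-129 + 10*(1 + 20)) - 206 = (-129 + 10*21) - 206 = (-129 + 210) - 206 = 81 - 206 = -125)
C*(1 + 5) = -125*(1 + 5) = -125*6 = -750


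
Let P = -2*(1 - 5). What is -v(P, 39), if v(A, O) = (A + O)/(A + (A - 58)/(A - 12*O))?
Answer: -2162/373 ≈ -5.7962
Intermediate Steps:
P = 8 (P = -2*(-4) = 8)
v(A, O) = (A + O)/(A + (-58 + A)/(A - 12*O))
-v(P, 39) = -(8**2 - 12*39**2 - 11*8*39)/(-58 + 8 + 8**2 - 12*8*39) = -(64 - 12*1521 - 3432)/(-58 + 8 + 64 - 3744) = -(64 - 18252 - 3432)/(-3730) = -(-1)*(-21620)/3730 = -1*2162/373 = -2162/373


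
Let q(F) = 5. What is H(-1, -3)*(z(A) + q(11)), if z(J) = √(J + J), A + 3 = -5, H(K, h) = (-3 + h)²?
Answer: 180 + 144*I ≈ 180.0 + 144.0*I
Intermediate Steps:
A = -8 (A = -3 - 5 = -8)
z(J) = √2*√J (z(J) = √(2*J) = √2*√J)
H(-1, -3)*(z(A) + q(11)) = (-3 - 3)²*(√2*√(-8) + 5) = (-6)²*(√2*(2*I*√2) + 5) = 36*(4*I + 5) = 36*(5 + 4*I) = 180 + 144*I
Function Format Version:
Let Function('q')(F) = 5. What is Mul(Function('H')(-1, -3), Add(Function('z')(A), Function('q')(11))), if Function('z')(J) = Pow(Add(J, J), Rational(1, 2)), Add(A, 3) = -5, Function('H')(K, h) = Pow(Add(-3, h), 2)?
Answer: Add(180, Mul(144, I)) ≈ Add(180.00, Mul(144.00, I))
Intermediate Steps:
A = -8 (A = Add(-3, -5) = -8)
Function('z')(J) = Mul(Pow(2, Rational(1, 2)), Pow(J, Rational(1, 2))) (Function('z')(J) = Pow(Mul(2, J), Rational(1, 2)) = Mul(Pow(2, Rational(1, 2)), Pow(J, Rational(1, 2))))
Mul(Function('H')(-1, -3), Add(Function('z')(A), Function('q')(11))) = Mul(Pow(Add(-3, -3), 2), Add(Mul(Pow(2, Rational(1, 2)), Pow(-8, Rational(1, 2))), 5)) = Mul(Pow(-6, 2), Add(Mul(Pow(2, Rational(1, 2)), Mul(2, I, Pow(2, Rational(1, 2)))), 5)) = Mul(36, Add(Mul(4, I), 5)) = Mul(36, Add(5, Mul(4, I))) = Add(180, Mul(144, I))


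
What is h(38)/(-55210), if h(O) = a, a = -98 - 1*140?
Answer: 119/27605 ≈ 0.0043108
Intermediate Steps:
a = -238 (a = -98 - 140 = -238)
h(O) = -238
h(38)/(-55210) = -238/(-55210) = -238*(-1/55210) = 119/27605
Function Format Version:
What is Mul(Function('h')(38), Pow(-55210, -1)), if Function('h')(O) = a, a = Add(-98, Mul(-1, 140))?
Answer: Rational(119, 27605) ≈ 0.0043108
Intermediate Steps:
a = -238 (a = Add(-98, -140) = -238)
Function('h')(O) = -238
Mul(Function('h')(38), Pow(-55210, -1)) = Mul(-238, Pow(-55210, -1)) = Mul(-238, Rational(-1, 55210)) = Rational(119, 27605)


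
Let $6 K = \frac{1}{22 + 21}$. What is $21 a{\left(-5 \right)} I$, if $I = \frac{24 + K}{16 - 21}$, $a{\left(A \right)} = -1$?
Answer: $\frac{43351}{430} \approx 100.82$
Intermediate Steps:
$K = \frac{1}{258}$ ($K = \frac{1}{6 \left(22 + 21\right)} = \frac{1}{6 \cdot 43} = \frac{1}{6} \cdot \frac{1}{43} = \frac{1}{258} \approx 0.003876$)
$I = - \frac{6193}{1290}$ ($I = \frac{24 + \frac{1}{258}}{16 - 21} = \frac{6193}{258 \left(-5\right)} = \frac{6193}{258} \left(- \frac{1}{5}\right) = - \frac{6193}{1290} \approx -4.8008$)
$21 a{\left(-5 \right)} I = 21 \left(-1\right) \left(- \frac{6193}{1290}\right) = \left(-21\right) \left(- \frac{6193}{1290}\right) = \frac{43351}{430}$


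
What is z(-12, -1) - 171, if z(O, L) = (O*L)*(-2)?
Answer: -195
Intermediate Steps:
z(O, L) = -2*L*O (z(O, L) = (L*O)*(-2) = -2*L*O)
z(-12, -1) - 171 = -2*(-1)*(-12) - 171 = -24 - 171 = -195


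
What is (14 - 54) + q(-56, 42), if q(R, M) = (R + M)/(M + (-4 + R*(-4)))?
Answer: -5247/131 ≈ -40.053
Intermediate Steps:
q(R, M) = (M + R)/(-4 + M - 4*R) (q(R, M) = (M + R)/(M + (-4 - 4*R)) = (M + R)/(-4 + M - 4*R))
(14 - 54) + q(-56, 42) = (14 - 54) + (42 - 56)/(-4 + 42 - 4*(-56)) = -40 - 14/(-4 + 42 + 224) = -40 - 14/262 = -40 + (1/262)*(-14) = -40 - 7/131 = -5247/131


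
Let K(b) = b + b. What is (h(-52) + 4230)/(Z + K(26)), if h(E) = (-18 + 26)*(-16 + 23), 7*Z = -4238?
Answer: -15001/1937 ≈ -7.7445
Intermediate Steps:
Z = -4238/7 (Z = (1/7)*(-4238) = -4238/7 ≈ -605.43)
h(E) = 56 (h(E) = 8*7 = 56)
K(b) = 2*b
(h(-52) + 4230)/(Z + K(26)) = (56 + 4230)/(-4238/7 + 2*26) = 4286/(-4238/7 + 52) = 4286/(-3874/7) = 4286*(-7/3874) = -15001/1937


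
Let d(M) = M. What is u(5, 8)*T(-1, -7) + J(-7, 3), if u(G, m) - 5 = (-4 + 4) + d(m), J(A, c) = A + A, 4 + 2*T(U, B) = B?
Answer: -171/2 ≈ -85.500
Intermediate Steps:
T(U, B) = -2 + B/2
J(A, c) = 2*A
u(G, m) = 5 + m (u(G, m) = 5 + ((-4 + 4) + m) = 5 + (0 + m) = 5 + m)
u(5, 8)*T(-1, -7) + J(-7, 3) = (5 + 8)*(-2 + (1/2)*(-7)) + 2*(-7) = 13*(-2 - 7/2) - 14 = 13*(-11/2) - 14 = -143/2 - 14 = -171/2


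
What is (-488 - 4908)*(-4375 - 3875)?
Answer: 44517000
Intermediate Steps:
(-488 - 4908)*(-4375 - 3875) = -5396*(-8250) = 44517000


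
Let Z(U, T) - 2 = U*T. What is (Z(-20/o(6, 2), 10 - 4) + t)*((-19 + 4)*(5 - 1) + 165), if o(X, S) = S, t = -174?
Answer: -24360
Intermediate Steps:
Z(U, T) = 2 + T*U (Z(U, T) = 2 + U*T = 2 + T*U)
(Z(-20/o(6, 2), 10 - 4) + t)*((-19 + 4)*(5 - 1) + 165) = ((2 + (10 - 4)*(-20/2)) - 174)*((-19 + 4)*(5 - 1) + 165) = ((2 + 6*(-20*½)) - 174)*(-15*4 + 165) = ((2 + 6*(-10)) - 174)*(-60 + 165) = ((2 - 60) - 174)*105 = (-58 - 174)*105 = -232*105 = -24360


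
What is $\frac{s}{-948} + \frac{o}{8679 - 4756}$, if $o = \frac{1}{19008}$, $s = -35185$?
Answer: $\frac{218640715999}{5890902336} \approx 37.115$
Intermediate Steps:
$o = \frac{1}{19008} \approx 5.2609 \cdot 10^{-5}$
$\frac{s}{-948} + \frac{o}{8679 - 4756} = - \frac{35185}{-948} + \frac{1}{19008 \left(8679 - 4756\right)} = \left(-35185\right) \left(- \frac{1}{948}\right) + \frac{1}{19008 \left(8679 - 4756\right)} = \frac{35185}{948} + \frac{1}{19008 \cdot 3923} = \frac{35185}{948} + \frac{1}{19008} \cdot \frac{1}{3923} = \frac{35185}{948} + \frac{1}{74568384} = \frac{218640715999}{5890902336}$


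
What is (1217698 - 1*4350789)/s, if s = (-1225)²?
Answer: -3133091/1500625 ≈ -2.0879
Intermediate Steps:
s = 1500625
(1217698 - 1*4350789)/s = (1217698 - 1*4350789)/1500625 = (1217698 - 4350789)*(1/1500625) = -3133091*1/1500625 = -3133091/1500625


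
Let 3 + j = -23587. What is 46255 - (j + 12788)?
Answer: 57057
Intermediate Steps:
j = -23590 (j = -3 - 23587 = -23590)
46255 - (j + 12788) = 46255 - (-23590 + 12788) = 46255 - 1*(-10802) = 46255 + 10802 = 57057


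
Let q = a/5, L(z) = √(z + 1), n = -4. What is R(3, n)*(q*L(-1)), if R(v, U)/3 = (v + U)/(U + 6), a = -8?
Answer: 0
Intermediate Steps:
L(z) = √(1 + z)
q = -8/5 ≈ -1.6000
R(v, U) = 3*(U + v)/(6 + U) (R(v, U) = 3*((v + U)/(U + 6)) = 3*((U + v)/(6 + U)) = 3*(U + v)/(6 + U))
R(3, n)*(q*L(-1)) = (3*(-4 + 3)/(6 - 4))*(-8*√(1 - 1)/5) = (3*(-1)/2)*(-8*√0/5) = (3*(½)*(-1))*(-8/5*0) = -3/2*0 = 0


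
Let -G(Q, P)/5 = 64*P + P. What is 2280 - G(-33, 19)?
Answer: 8455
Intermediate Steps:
G(Q, P) = -325*P (G(Q, P) = -5*(64*P + P) = -325*P)
2280 - G(-33, 19) = 2280 - (-325)*19 = 2280 - 1*(-6175) = 2280 + 6175 = 8455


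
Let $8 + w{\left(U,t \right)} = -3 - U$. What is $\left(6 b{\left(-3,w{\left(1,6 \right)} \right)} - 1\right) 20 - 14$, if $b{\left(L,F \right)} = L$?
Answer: $-394$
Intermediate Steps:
$w{\left(U,t \right)} = -11 - U$ ($w{\left(U,t \right)} = -8 - \left(3 + U\right) = -11 - U$)
$\left(6 b{\left(-3,w{\left(1,6 \right)} \right)} - 1\right) 20 - 14 = \left(6 \left(-3\right) - 1\right) 20 - 14 = \left(-18 - 1\right) 20 - 14 = \left(-19\right) 20 - 14 = -380 - 14 = -394$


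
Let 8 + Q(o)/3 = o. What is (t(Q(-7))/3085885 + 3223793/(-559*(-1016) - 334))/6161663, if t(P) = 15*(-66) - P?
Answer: 1989543614071/2158528130972081110 ≈ 9.2171e-7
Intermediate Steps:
Q(o) = -24 + 3*o
t(P) = -990 - P
(t(Q(-7))/3085885 + 3223793/(-559*(-1016) - 334))/6161663 = ((-990 - (-24 + 3*(-7)))/3085885 + 3223793/(-559*(-1016) - 334))/6161663 = ((-990 - (-24 - 21))*(1/3085885) + 3223793/(567944 - 334))*(1/6161663) = ((-990 - 1*(-45))*(1/3085885) + 3223793/567610)*(1/6161663) = ((-990 + 45)*(1/3085885) + 3223793*(1/567610))*(1/6161663) = (-945*1/3085885 + 3223793/567610)*(1/6161663) = (-189/617177 + 3223793/567610)*(1/6161663) = (1989543614071/350315836970)*(1/6161663) = 1989543614071/2158528130972081110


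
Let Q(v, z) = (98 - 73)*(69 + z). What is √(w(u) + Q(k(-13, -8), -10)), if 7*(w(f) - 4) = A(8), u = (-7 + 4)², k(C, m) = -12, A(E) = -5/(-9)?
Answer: √652274/21 ≈ 38.459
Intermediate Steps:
A(E) = 5/9 (A(E) = -5*(-⅑) = 5/9)
u = 9 (u = (-3)² = 9)
w(f) = 257/63 (w(f) = 4 + (⅐)*(5/9) = 4 + 5/63 = 257/63)
Q(v, z) = 1725 + 25*z (Q(v, z) = 25*(69 + z) = 1725 + 25*z)
√(w(u) + Q(k(-13, -8), -10)) = √(257/63 + (1725 + 25*(-10))) = √(257/63 + (1725 - 250)) = √(257/63 + 1475) = √(93182/63) = √652274/21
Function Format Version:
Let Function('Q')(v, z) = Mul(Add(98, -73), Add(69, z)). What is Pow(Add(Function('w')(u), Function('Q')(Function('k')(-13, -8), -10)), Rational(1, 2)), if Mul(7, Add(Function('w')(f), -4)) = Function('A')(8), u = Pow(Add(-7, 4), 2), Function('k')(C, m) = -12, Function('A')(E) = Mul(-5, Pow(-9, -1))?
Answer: Mul(Rational(1, 21), Pow(652274, Rational(1, 2))) ≈ 38.459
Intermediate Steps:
Function('A')(E) = Rational(5, 9) (Function('A')(E) = Mul(-5, Rational(-1, 9)) = Rational(5, 9))
u = 9 (u = Pow(-3, 2) = 9)
Function('w')(f) = Rational(257, 63) (Function('w')(f) = Add(4, Mul(Rational(1, 7), Rational(5, 9))) = Add(4, Rational(5, 63)) = Rational(257, 63))
Function('Q')(v, z) = Add(1725, Mul(25, z)) (Function('Q')(v, z) = Mul(25, Add(69, z)) = Add(1725, Mul(25, z)))
Pow(Add(Function('w')(u), Function('Q')(Function('k')(-13, -8), -10)), Rational(1, 2)) = Pow(Add(Rational(257, 63), Add(1725, Mul(25, -10))), Rational(1, 2)) = Pow(Add(Rational(257, 63), Add(1725, -250)), Rational(1, 2)) = Pow(Add(Rational(257, 63), 1475), Rational(1, 2)) = Pow(Rational(93182, 63), Rational(1, 2)) = Mul(Rational(1, 21), Pow(652274, Rational(1, 2)))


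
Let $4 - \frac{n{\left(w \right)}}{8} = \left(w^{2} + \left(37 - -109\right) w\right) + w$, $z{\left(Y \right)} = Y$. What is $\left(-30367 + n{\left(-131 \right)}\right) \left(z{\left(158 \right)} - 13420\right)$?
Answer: $179925554$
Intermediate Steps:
$n{\left(w \right)} = 32 - 1176 w - 8 w^{2}$ ($n{\left(w \right)} = 32 - 8 \left(\left(w^{2} + \left(37 - -109\right) w\right) + w\right) = 32 - 8 \left(\left(w^{2} + \left(37 + 109\right) w\right) + w\right) = 32 - 8 \left(\left(w^{2} + 146 w\right) + w\right) = 32 - 8 \left(w^{2} + 147 w\right) = 32 - \left(8 w^{2} + 1176 w\right) = 32 - 1176 w - 8 w^{2}$)
$\left(-30367 + n{\left(-131 \right)}\right) \left(z{\left(158 \right)} - 13420\right) = \left(-30367 - \left(-154088 + 137288\right)\right) \left(158 - 13420\right) = \left(-30367 + \left(32 + 154056 - 137288\right)\right) \left(-13262\right) = \left(-30367 + 16800\right) \left(-13262\right) = \left(-13567\right) \left(-13262\right) = 179925554$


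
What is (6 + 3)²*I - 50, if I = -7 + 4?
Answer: -293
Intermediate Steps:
I = -3
(6 + 3)²*I - 50 = (6 + 3)²*(-3) - 50 = 9²*(-3) - 50 = 81*(-3) - 50 = -243 - 50 = -293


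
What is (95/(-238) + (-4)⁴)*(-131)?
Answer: -7969123/238 ≈ -33484.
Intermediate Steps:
(95/(-238) + (-4)⁴)*(-131) = (95*(-1/238) + 256)*(-131) = (-95/238 + 256)*(-131) = (60833/238)*(-131) = -7969123/238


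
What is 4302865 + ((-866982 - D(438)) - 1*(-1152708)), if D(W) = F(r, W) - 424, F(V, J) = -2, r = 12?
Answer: 4589017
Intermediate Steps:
D(W) = -426 (D(W) = -2 - 424 = -426)
4302865 + ((-866982 - D(438)) - 1*(-1152708)) = 4302865 + ((-866982 - 1*(-426)) - 1*(-1152708)) = 4302865 + ((-866982 + 426) + 1152708) = 4302865 + (-866556 + 1152708) = 4302865 + 286152 = 4589017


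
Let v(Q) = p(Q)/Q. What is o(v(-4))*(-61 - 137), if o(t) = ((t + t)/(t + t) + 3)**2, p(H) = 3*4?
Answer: -3168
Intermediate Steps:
p(H) = 12
v(Q) = 12/Q
o(t) = 16 (o(t) = ((2*t)/((2*t)) + 3)**2 = ((2*t)*(1/(2*t)) + 3)**2 = (1 + 3)**2 = 4**2 = 16)
o(v(-4))*(-61 - 137) = 16*(-61 - 137) = 16*(-198) = -3168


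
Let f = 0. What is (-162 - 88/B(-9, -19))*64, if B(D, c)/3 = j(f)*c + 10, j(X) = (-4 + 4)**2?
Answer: -158336/15 ≈ -10556.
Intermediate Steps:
j(X) = 0 (j(X) = 0**2 = 0)
B(D, c) = 30 (B(D, c) = 3*(0*c + 10) = 3*(0 + 10) = 3*10 = 30)
(-162 - 88/B(-9, -19))*64 = (-162 - 88/30)*64 = (-162 - 88*1/30)*64 = (-162 - 44/15)*64 = -2474/15*64 = -158336/15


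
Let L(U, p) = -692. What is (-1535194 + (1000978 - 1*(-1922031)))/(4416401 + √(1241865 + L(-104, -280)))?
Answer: 2043049184605/6501532183876 - 462605*√1241173/6501532183876 ≈ 0.31416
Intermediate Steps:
(-1535194 + (1000978 - 1*(-1922031)))/(4416401 + √(1241865 + L(-104, -280))) = (-1535194 + (1000978 - 1*(-1922031)))/(4416401 + √(1241865 - 692)) = (-1535194 + (1000978 + 1922031))/(4416401 + √1241173) = (-1535194 + 2923009)/(4416401 + √1241173) = 1387815/(4416401 + √1241173)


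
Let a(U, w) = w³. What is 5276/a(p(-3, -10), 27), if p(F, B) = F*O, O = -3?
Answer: 5276/19683 ≈ 0.26805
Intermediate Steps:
p(F, B) = -3*F (p(F, B) = F*(-3) = -3*F)
5276/a(p(-3, -10), 27) = 5276/(27³) = 5276/19683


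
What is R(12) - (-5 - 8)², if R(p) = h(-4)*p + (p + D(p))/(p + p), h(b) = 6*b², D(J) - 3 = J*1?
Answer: 7873/8 ≈ 984.13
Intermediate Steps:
D(J) = 3 + J (D(J) = 3 + J*1 = 3 + J)
R(p) = 96*p + (3 + 2*p)/(2*p) (R(p) = (6*(-4)²)*p + (p + (3 + p))/(p + p) = (6*16)*p + (3 + 2*p)/((2*p)) = 96*p + (3 + 2*p)*(1/(2*p)) = 96*p + (3 + 2*p)/(2*p))
R(12) - (-5 - 8)² = (1 + 96*12 + (3/2)/12) - (-5 - 8)² = (1 + 1152 + (3/2)*(1/12)) - 1*(-13)² = (1 + 1152 + ⅛) - 1*169 = 9225/8 - 169 = 7873/8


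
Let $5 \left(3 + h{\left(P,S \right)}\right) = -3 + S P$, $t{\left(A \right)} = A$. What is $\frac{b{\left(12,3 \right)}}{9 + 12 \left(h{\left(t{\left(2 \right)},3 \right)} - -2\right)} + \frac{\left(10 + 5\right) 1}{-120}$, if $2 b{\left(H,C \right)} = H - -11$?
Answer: $\frac{439}{168} \approx 2.6131$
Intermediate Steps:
$b{\left(H,C \right)} = \frac{11}{2} + \frac{H}{2}$ ($b{\left(H,C \right)} = \frac{H - -11}{2} = \frac{H + 11}{2} = \frac{11 + H}{2} = \frac{11}{2} + \frac{H}{2}$)
$h{\left(P,S \right)} = - \frac{18}{5} + \frac{P S}{5}$ ($h{\left(P,S \right)} = -3 + \frac{-3 + S P}{5} = -3 + \frac{-3 + P S}{5} = -3 + \left(- \frac{3}{5} + \frac{P S}{5}\right) = - \frac{18}{5} + \frac{P S}{5}$)
$\frac{b{\left(12,3 \right)}}{9 + 12 \left(h{\left(t{\left(2 \right)},3 \right)} - -2\right)} + \frac{\left(10 + 5\right) 1}{-120} = \frac{\frac{11}{2} + \frac{1}{2} \cdot 12}{9 + 12 \left(\left(- \frac{18}{5} + \frac{1}{5} \cdot 2 \cdot 3\right) - -2\right)} + \frac{\left(10 + 5\right) 1}{-120} = \frac{\frac{11}{2} + 6}{9 + 12 \left(\left(- \frac{18}{5} + \frac{6}{5}\right) + 2\right)} + 15 \cdot 1 \left(- \frac{1}{120}\right) = \frac{23}{2 \left(9 + 12 \left(- \frac{12}{5} + 2\right)\right)} + 15 \left(- \frac{1}{120}\right) = \frac{23}{2 \left(9 + 12 \left(- \frac{2}{5}\right)\right)} - \frac{1}{8} = \frac{23}{2 \left(9 - \frac{24}{5}\right)} - \frac{1}{8} = \frac{23}{2 \cdot \frac{21}{5}} - \frac{1}{8} = \frac{23}{2} \cdot \frac{5}{21} - \frac{1}{8} = \frac{115}{42} - \frac{1}{8} = \frac{439}{168}$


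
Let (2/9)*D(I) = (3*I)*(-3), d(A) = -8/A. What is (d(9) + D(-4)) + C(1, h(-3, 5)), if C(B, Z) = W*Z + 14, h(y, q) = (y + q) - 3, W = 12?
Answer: 1468/9 ≈ 163.11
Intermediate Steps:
h(y, q) = -3 + q + y (h(y, q) = (q + y) - 3 = -3 + q + y)
C(B, Z) = 14 + 12*Z (C(B, Z) = 12*Z + 14 = 14 + 12*Z)
D(I) = -81*I/2 (D(I) = 9*((3*I)*(-3))/2 = 9*(-9*I)/2 = -81*I/2)
(d(9) + D(-4)) + C(1, h(-3, 5)) = (-8/9 - 81/2*(-4)) + (14 + 12*(-3 + 5 - 3)) = (-8*⅑ + 162) + (14 + 12*(-1)) = (-8/9 + 162) + (14 - 12) = 1450/9 + 2 = 1468/9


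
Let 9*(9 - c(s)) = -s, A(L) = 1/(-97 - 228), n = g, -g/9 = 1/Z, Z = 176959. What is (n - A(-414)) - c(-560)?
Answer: 27549658631/517605075 ≈ 53.225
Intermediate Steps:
g = -9/176959 ≈ -5.0859e-5
n = -9/176959 ≈ -5.0859e-5
A(L) = -1/325 (A(L) = 1/(-325) = -1/325)
c(s) = 9 + s/9 (c(s) = 9 - (-1)*s/9 = 9 + s/9)
(n - A(-414)) - c(-560) = (-9/176959 - 1*(-1/325)) - (9 + (1/9)*(-560)) = (-9/176959 + 1/325) - (9 - 560/9) = 174034/57511675 - 1*(-479/9) = 174034/57511675 + 479/9 = 27549658631/517605075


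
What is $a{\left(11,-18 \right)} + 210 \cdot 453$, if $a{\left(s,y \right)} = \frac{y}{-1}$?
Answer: $95148$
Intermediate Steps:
$a{\left(s,y \right)} = - y$ ($a{\left(s,y \right)} = y \left(-1\right) = - y$)
$a{\left(11,-18 \right)} + 210 \cdot 453 = \left(-1\right) \left(-18\right) + 210 \cdot 453 = 18 + 95130 = 95148$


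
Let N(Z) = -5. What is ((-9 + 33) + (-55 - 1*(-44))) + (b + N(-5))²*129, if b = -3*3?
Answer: 25297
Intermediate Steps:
b = -9
((-9 + 33) + (-55 - 1*(-44))) + (b + N(-5))²*129 = ((-9 + 33) + (-55 - 1*(-44))) + (-9 - 5)²*129 = (24 + (-55 + 44)) + (-14)²*129 = (24 - 11) + 196*129 = 13 + 25284 = 25297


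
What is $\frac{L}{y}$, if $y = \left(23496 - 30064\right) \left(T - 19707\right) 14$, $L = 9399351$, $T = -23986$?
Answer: $\frac{723027}{309050672} \approx 0.0023395$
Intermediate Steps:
$y = 4017658736$ ($y = \left(23496 - 30064\right) \left(-23986 - 19707\right) 14 = \left(-6568\right) \left(-43693\right) 14 = 286975624 \cdot 14 = 4017658736$)
$\frac{L}{y} = \frac{9399351}{4017658736} = 9399351 \cdot \frac{1}{4017658736} = \frac{723027}{309050672}$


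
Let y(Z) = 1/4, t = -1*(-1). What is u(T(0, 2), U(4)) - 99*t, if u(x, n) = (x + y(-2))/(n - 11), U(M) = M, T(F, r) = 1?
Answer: -2777/28 ≈ -99.179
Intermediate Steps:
t = 1
y(Z) = ¼
u(x, n) = (¼ + x)/(-11 + n) (u(x, n) = (x + ¼)/(n - 11) = (¼ + x)/(-11 + n))
u(T(0, 2), U(4)) - 99*t = (¼ + 1)/(-11 + 4) - 99*1 = (5/4)/(-7) - 99 = -⅐*5/4 - 99 = -5/28 - 99 = -2777/28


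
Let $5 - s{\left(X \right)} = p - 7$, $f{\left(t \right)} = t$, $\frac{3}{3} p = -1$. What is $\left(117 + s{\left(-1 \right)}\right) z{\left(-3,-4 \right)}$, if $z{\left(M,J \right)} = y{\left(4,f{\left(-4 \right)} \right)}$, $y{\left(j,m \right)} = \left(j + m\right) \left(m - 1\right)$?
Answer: $0$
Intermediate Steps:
$p = -1$
$y{\left(j,m \right)} = \left(-1 + m\right) \left(j + m\right)$ ($y{\left(j,m \right)} = \left(j + m\right) \left(-1 + m\right) = \left(-1 + m\right) \left(j + m\right)$)
$z{\left(M,J \right)} = 0$ ($z{\left(M,J \right)} = \left(-4\right)^{2} - 4 - -4 + 4 \left(-4\right) = 16 - 4 + 4 - 16 = 0$)
$s{\left(X \right)} = 13$ ($s{\left(X \right)} = 5 - \left(-1 - 7\right) = 5 - -8 = 5 + 8 = 13$)
$\left(117 + s{\left(-1 \right)}\right) z{\left(-3,-4 \right)} = \left(117 + 13\right) 0 = 130 \cdot 0 = 0$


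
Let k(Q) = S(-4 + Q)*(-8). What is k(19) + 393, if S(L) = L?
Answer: 273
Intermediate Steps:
k(Q) = 32 - 8*Q (k(Q) = (-4 + Q)*(-8) = 32 - 8*Q)
k(19) + 393 = (32 - 8*19) + 393 = (32 - 152) + 393 = -120 + 393 = 273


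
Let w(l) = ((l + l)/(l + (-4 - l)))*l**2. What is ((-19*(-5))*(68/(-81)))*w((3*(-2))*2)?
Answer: -206720/3 ≈ -68907.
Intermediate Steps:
w(l) = -l**3/2 (w(l) = ((2*l)/(-4))*l**2 = ((2*l)*(-1/4))*l**2 = (-l/2)*l**2 = -l**3/2)
((-19*(-5))*(68/(-81)))*w((3*(-2))*2) = ((-19*(-5))*(68/(-81)))*(-((3*(-2))*2)**3/2) = (95*(68*(-1/81)))*(-(-6*2)**3/2) = (95*(-68/81))*(-1/2*(-12)**3) = -(-3230)*(-1728)/81 = -6460/81*864 = -206720/3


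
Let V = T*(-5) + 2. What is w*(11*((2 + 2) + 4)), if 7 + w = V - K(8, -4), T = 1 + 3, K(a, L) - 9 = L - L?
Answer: -2992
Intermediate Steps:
K(a, L) = 9 (K(a, L) = 9 + (L - L) = 9 + 0 = 9)
T = 4
V = -18 (V = 4*(-5) + 2 = -20 + 2 = -18)
w = -34 (w = -7 + (-18 - 1*9) = -7 + (-18 - 9) = -7 - 27 = -34)
w*(11*((2 + 2) + 4)) = -374*((2 + 2) + 4) = -374*(4 + 4) = -374*8 = -34*88 = -2992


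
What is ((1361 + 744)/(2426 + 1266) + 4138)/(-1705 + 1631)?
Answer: -15279601/273208 ≈ -55.927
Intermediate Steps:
((1361 + 744)/(2426 + 1266) + 4138)/(-1705 + 1631) = (2105/3692 + 4138)/(-74) = (2105*(1/3692) + 4138)*(-1/74) = (2105/3692 + 4138)*(-1/74) = (15279601/3692)*(-1/74) = -15279601/273208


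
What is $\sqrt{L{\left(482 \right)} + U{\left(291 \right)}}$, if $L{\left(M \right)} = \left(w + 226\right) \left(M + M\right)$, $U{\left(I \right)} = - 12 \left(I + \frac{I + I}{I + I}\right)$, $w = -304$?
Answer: $6 i \sqrt{2186} \approx 280.53 i$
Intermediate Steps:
$U{\left(I \right)} = -12 - 12 I$ ($U{\left(I \right)} = - 12 \left(I + \frac{2 I}{2 I}\right) = - 12 \left(I + 2 I \frac{1}{2 I}\right) = - 12 \left(I + 1\right) = - 12 \left(1 + I\right) = -12 - 12 I$)
$L{\left(M \right)} = - 156 M$ ($L{\left(M \right)} = \left(-304 + 226\right) \left(M + M\right) = - 78 \cdot 2 M = - 156 M$)
$\sqrt{L{\left(482 \right)} + U{\left(291 \right)}} = \sqrt{\left(-156\right) 482 - 3504} = \sqrt{-75192 - 3504} = \sqrt{-78696} = 6 i \sqrt{2186}$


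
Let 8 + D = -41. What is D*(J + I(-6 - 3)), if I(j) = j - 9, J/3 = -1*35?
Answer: 6027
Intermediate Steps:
J = -105 (J = 3*(-1*35) = 3*(-35) = -105)
D = -49 (D = -8 - 41 = -49)
I(j) = -9 + j
D*(J + I(-6 - 3)) = -49*(-105 + (-9 + (-6 - 3))) = -49*(-105 + (-9 - 9)) = -49*(-105 - 18) = -49*(-123) = 6027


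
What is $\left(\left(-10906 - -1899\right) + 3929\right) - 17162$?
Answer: $-22240$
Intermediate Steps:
$\left(\left(-10906 - -1899\right) + 3929\right) - 17162 = \left(\left(-10906 + 1899\right) + 3929\right) - 17162 = \left(-9007 + 3929\right) - 17162 = -5078 - 17162 = -22240$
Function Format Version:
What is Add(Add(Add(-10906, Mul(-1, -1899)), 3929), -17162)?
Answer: -22240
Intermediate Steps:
Add(Add(Add(-10906, Mul(-1, -1899)), 3929), -17162) = Add(Add(Add(-10906, 1899), 3929), -17162) = Add(Add(-9007, 3929), -17162) = Add(-5078, -17162) = -22240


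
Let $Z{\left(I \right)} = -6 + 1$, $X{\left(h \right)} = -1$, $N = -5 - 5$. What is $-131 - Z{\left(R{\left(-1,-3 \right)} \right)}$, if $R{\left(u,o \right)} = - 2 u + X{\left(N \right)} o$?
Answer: $-126$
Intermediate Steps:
$N = -10$
$R{\left(u,o \right)} = - o - 2 u$ ($R{\left(u,o \right)} = - 2 u - o = - o - 2 u$)
$Z{\left(I \right)} = -5$
$-131 - Z{\left(R{\left(-1,-3 \right)} \right)} = -131 - -5 = -131 + 5 = -126$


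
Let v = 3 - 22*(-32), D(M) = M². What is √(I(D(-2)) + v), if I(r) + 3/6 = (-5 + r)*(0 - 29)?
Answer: √2942/2 ≈ 27.120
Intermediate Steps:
v = 707 (v = 3 + 704 = 707)
I(r) = 289/2 - 29*r (I(r) = -½ + (-5 + r)*(0 - 29) = -½ + (-5 + r)*(-29) = -½ + (145 - 29*r) = 289/2 - 29*r)
√(I(D(-2)) + v) = √((289/2 - 29*(-2)²) + 707) = √((289/2 - 29*4) + 707) = √((289/2 - 116) + 707) = √(57/2 + 707) = √(1471/2) = √2942/2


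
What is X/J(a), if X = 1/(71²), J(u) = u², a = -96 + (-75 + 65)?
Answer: 1/56640676 ≈ 1.7655e-8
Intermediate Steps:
a = -106 (a = -96 - 10 = -106)
X = 1/5041 ≈ 0.00019837
X/J(a) = 1/(5041*((-106)²)) = (1/5041)/11236 = (1/5041)*(1/11236) = 1/56640676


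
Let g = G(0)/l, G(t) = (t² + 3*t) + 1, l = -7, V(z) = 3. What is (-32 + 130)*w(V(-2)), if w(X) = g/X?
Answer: -14/3 ≈ -4.6667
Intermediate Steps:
G(t) = 1 + t² + 3*t
g = -⅐ (g = (1 + 0² + 3*0)/(-7) = (1 + 0 + 0)*(-⅐) = 1*(-⅐) = -⅐ ≈ -0.14286)
w(X) = -1/(7*X)
(-32 + 130)*w(V(-2)) = (-32 + 130)*(-⅐/3) = 98*(-⅐*⅓) = 98*(-1/21) = -14/3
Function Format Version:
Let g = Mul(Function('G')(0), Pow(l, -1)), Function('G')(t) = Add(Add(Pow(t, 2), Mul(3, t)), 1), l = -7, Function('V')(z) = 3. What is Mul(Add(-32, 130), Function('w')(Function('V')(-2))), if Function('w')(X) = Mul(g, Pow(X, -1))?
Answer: Rational(-14, 3) ≈ -4.6667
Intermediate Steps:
Function('G')(t) = Add(1, Pow(t, 2), Mul(3, t))
g = Rational(-1, 7) (g = Mul(Add(1, Pow(0, 2), Mul(3, 0)), Pow(-7, -1)) = Mul(Add(1, 0, 0), Rational(-1, 7)) = Mul(1, Rational(-1, 7)) = Rational(-1, 7) ≈ -0.14286)
Function('w')(X) = Mul(Rational(-1, 7), Pow(X, -1))
Mul(Add(-32, 130), Function('w')(Function('V')(-2))) = Mul(Add(-32, 130), Mul(Rational(-1, 7), Pow(3, -1))) = Mul(98, Mul(Rational(-1, 7), Rational(1, 3))) = Mul(98, Rational(-1, 21)) = Rational(-14, 3)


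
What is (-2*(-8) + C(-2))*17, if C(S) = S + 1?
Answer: 255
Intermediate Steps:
C(S) = 1 + S
(-2*(-8) + C(-2))*17 = (-2*(-8) + (1 - 2))*17 = (16 - 1)*17 = 15*17 = 255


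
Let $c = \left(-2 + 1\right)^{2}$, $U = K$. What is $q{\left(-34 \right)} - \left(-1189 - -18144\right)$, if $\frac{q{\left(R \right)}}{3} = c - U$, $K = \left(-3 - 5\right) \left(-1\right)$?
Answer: $-16976$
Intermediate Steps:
$K = 8$ ($K = \left(-8\right) \left(-1\right) = 8$)
$U = 8$
$c = 1$ ($c = \left(-1\right)^{2} = 1$)
$q{\left(R \right)} = -21$ ($q{\left(R \right)} = 3 \left(1 - 8\right) = 3 \left(-7\right) = -21$)
$q{\left(-34 \right)} - \left(-1189 - -18144\right) = -21 - \left(-1189 - -18144\right) = -21 - \left(-1189 + 18144\right) = -21 - 16955 = -16976$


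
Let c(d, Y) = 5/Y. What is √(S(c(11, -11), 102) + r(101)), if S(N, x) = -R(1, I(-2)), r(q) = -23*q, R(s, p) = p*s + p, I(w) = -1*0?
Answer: I*√2323 ≈ 48.198*I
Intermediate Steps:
I(w) = 0
R(s, p) = p + p*s
S(N, x) = 0 (S(N, x) = -0*(1 + 1) = -0*2 = -1*0 = 0)
√(S(c(11, -11), 102) + r(101)) = √(0 - 23*101) = √(0 - 2323) = √(-2323) = I*√2323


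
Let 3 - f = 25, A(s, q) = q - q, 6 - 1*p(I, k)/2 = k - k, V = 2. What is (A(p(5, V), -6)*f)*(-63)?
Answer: 0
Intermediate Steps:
p(I, k) = 12 (p(I, k) = 12 - 2*(k - k) = 12 - 2*0 = 12 + 0 = 12)
A(s, q) = 0
f = -22 (f = 3 - 1*25 = 3 - 25 = -22)
(A(p(5, V), -6)*f)*(-63) = (0*(-22))*(-63) = 0*(-63) = 0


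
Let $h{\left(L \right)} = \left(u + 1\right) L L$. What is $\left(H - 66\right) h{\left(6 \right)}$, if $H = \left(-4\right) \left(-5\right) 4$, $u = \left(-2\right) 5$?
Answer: $-4536$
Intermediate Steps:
$u = -10$
$H = 80$ ($H = 20 \cdot 4 = 80$)
$h{\left(L \right)} = - 9 L^{2}$ ($h{\left(L \right)} = \left(-10 + 1\right) L L = - 9 L^{2}$)
$\left(H - 66\right) h{\left(6 \right)} = \left(80 - 66\right) \left(- 9 \cdot 6^{2}\right) = 14 \left(\left(-9\right) 36\right) = 14 \left(-324\right) = -4536$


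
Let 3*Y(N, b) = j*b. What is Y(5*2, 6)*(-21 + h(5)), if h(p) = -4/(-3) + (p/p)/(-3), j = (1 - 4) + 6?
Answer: -120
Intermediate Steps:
j = 3 (j = -3 + 6 = 3)
h(p) = 1 (h(p) = -4*(-1/3) + 1*(-1/3) = 4/3 - 1/3 = 1)
Y(N, b) = b (Y(N, b) = (3*b)/3 = b)
Y(5*2, 6)*(-21 + h(5)) = 6*(-21 + 1) = 6*(-20) = -120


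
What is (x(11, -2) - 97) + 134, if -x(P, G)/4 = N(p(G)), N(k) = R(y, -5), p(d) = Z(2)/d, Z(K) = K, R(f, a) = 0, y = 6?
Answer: 37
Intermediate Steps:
p(d) = 2/d
N(k) = 0
x(P, G) = 0 (x(P, G) = -4*0 = 0)
(x(11, -2) - 97) + 134 = (0 - 97) + 134 = -97 + 134 = 37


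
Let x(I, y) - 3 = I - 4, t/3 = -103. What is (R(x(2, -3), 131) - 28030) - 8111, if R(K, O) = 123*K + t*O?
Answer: -76497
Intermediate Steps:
t = -309 (t = 3*(-103) = -309)
x(I, y) = -1 + I (x(I, y) = 3 + (I - 4) = 3 + (-4 + I) = -1 + I)
R(K, O) = -309*O + 123*K (R(K, O) = 123*K - 309*O = -309*O + 123*K)
(R(x(2, -3), 131) - 28030) - 8111 = ((-309*131 + 123*(-1 + 2)) - 28030) - 8111 = ((-40479 + 123*1) - 28030) - 8111 = ((-40479 + 123) - 28030) - 8111 = (-40356 - 28030) - 8111 = -68386 - 8111 = -76497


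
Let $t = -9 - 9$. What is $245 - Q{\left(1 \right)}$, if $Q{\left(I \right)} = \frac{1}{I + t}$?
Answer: $\frac{4166}{17} \approx 245.06$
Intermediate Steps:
$t = -18$
$Q{\left(I \right)} = \frac{1}{-18 + I}$ ($Q{\left(I \right)} = \frac{1}{I - 18} = \frac{1}{-18 + I}$)
$245 - Q{\left(1 \right)} = 245 - \frac{1}{-18 + 1} = 245 - \frac{1}{-17} = 245 - - \frac{1}{17} = 245 + \frac{1}{17} = \frac{4166}{17}$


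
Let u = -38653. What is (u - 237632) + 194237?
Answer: -82048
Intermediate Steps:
(u - 237632) + 194237 = (-38653 - 237632) + 194237 = -276285 + 194237 = -82048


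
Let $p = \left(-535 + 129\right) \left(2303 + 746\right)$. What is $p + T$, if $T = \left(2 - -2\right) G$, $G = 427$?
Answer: $-1236186$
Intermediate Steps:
$T = 1708$ ($T = \left(2 - -2\right) 427 = \left(2 + 2\right) 427 = 4 \cdot 427 = 1708$)
$p = -1237894$ ($p = \left(-406\right) 3049 = -1237894$)
$p + T = -1237894 + 1708 = -1236186$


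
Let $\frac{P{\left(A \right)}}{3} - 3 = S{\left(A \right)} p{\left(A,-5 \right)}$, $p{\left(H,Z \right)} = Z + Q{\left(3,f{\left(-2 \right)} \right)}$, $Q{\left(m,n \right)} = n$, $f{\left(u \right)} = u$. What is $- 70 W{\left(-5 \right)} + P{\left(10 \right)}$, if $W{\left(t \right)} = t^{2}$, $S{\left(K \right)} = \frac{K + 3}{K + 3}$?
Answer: $-1762$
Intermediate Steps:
$S{\left(K \right)} = 1$ ($S{\left(K \right)} = \frac{3 + K}{3 + K} = 1$)
$p{\left(H,Z \right)} = -2 + Z$ ($p{\left(H,Z \right)} = Z - 2 = -2 + Z$)
$P{\left(A \right)} = -12$ ($P{\left(A \right)} = 9 + 3 \cdot 1 \left(-2 - 5\right) = 9 + 3 \cdot 1 \left(-7\right) = 9 + 3 \left(-7\right) = 9 - 21 = -12$)
$- 70 W{\left(-5 \right)} + P{\left(10 \right)} = - 70 \left(-5\right)^{2} - 12 = \left(-70\right) 25 - 12 = -1750 - 12 = -1762$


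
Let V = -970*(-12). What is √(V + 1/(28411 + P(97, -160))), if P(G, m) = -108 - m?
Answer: √9430057203623/28463 ≈ 107.89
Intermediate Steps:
V = 11640
√(V + 1/(28411 + P(97, -160))) = √(11640 + 1/(28411 + (-108 - 1*(-160)))) = √(11640 + 1/(28411 + (-108 + 160))) = √(11640 + 1/(28411 + 52)) = √(11640 + 1/28463) = √(331309321/28463) = √9430057203623/28463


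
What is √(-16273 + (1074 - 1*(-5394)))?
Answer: I*√9805 ≈ 99.02*I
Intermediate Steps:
√(-16273 + (1074 - 1*(-5394))) = √(-16273 + (1074 + 5394)) = √(-16273 + 6468) = √(-9805) = I*√9805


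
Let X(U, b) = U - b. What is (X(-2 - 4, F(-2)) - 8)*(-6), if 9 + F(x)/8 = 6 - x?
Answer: 36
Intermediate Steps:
F(x) = -24 - 8*x (F(x) = -72 + 8*(6 - x) = -72 + (48 - 8*x) = -24 - 8*x)
(X(-2 - 4, F(-2)) - 8)*(-6) = (((-2 - 4) - (-24 - 8*(-2))) - 8)*(-6) = ((-6 - (-24 + 16)) - 8)*(-6) = ((-6 - 1*(-8)) - 8)*(-6) = ((-6 + 8) - 8)*(-6) = (2 - 8)*(-6) = -6*(-6) = 36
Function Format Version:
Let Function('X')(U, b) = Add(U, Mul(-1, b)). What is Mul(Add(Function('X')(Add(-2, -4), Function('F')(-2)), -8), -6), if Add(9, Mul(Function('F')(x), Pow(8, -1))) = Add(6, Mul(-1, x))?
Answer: 36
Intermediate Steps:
Function('F')(x) = Add(-24, Mul(-8, x)) (Function('F')(x) = Add(-72, Mul(8, Add(6, Mul(-1, x)))) = Add(-72, Add(48, Mul(-8, x))) = Add(-24, Mul(-8, x)))
Mul(Add(Function('X')(Add(-2, -4), Function('F')(-2)), -8), -6) = Mul(Add(Add(Add(-2, -4), Mul(-1, Add(-24, Mul(-8, -2)))), -8), -6) = Mul(Add(Add(-6, Mul(-1, Add(-24, 16))), -8), -6) = Mul(Add(Add(-6, Mul(-1, -8)), -8), -6) = Mul(Add(Add(-6, 8), -8), -6) = Mul(Add(2, -8), -6) = Mul(-6, -6) = 36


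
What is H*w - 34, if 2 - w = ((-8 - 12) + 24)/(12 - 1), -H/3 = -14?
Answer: 382/11 ≈ 34.727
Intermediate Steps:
H = 42 (H = -3*(-14) = 42)
w = 18/11 (w = 2 - ((-8 - 12) + 24)/(12 - 1) = 2 - (-20 + 24)/11 = 2 - 4/11 = 18/11 ≈ 1.6364)
H*w - 34 = 42*(18/11) - 34 = 756/11 - 34 = 382/11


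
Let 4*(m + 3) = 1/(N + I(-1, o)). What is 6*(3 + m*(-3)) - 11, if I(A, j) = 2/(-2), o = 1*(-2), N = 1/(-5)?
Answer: 259/4 ≈ 64.750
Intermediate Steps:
N = -⅕ ≈ -0.20000
o = -2
I(A, j) = -1 (I(A, j) = 2*(-½) = -1)
m = -77/24 (m = -3 + 1/(4*(-⅕ - 1)) = -3 + 1/(4*(-6/5)) = -3 + (¼)*(-⅚) = -3 - 5/24 = -77/24 ≈ -3.2083)
6*(3 + m*(-3)) - 11 = 6*(3 - 77/24*(-3)) - 11 = 6*(3 + 77/8) - 11 = 6*(101/8) - 11 = 303/4 - 11 = 259/4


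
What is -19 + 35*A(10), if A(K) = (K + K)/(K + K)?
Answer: 16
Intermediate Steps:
A(K) = 1 (A(K) = (2*K)/((2*K)) = (2*K)*(1/(2*K)) = 1)
-19 + 35*A(10) = -19 + 35*1 = -19 + 35 = 16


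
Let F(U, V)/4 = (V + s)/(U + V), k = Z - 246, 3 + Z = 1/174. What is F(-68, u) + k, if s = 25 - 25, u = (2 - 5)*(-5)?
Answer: -2306665/9222 ≈ -250.13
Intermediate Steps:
Z = -521/174 (Z = -3 + 1/174 = -521/174 ≈ -2.9943)
u = 15 (u = -3*(-5) = 15)
k = -43325/174 (k = -521/174 - 246 = -43325/174 ≈ -248.99)
s = 0
F(U, V) = 4*V/(U + V) (F(U, V) = 4*((V + 0)/(U + V)) = 4*(V/(U + V)) = 4*V/(U + V))
F(-68, u) + k = 4*15/(-68 + 15) - 43325/174 = 4*15/(-53) - 43325/174 = 4*15*(-1/53) - 43325/174 = -60/53 - 43325/174 = -2306665/9222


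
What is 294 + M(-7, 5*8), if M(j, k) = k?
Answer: 334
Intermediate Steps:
294 + M(-7, 5*8) = 294 + 5*8 = 294 + 40 = 334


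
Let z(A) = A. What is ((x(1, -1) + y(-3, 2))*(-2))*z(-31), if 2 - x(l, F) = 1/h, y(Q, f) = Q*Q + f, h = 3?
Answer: 2356/3 ≈ 785.33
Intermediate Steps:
y(Q, f) = f + Q² (y(Q, f) = Q² + f = f + Q²)
x(l, F) = 5/3 (x(l, F) = 2 - 1/3 = 2 - 1*⅓ = 2 - ⅓ = 5/3)
((x(1, -1) + y(-3, 2))*(-2))*z(-31) = ((5/3 + (2 + (-3)²))*(-2))*(-31) = ((5/3 + (2 + 9))*(-2))*(-31) = ((5/3 + 11)*(-2))*(-31) = ((38/3)*(-2))*(-31) = -76/3*(-31) = 2356/3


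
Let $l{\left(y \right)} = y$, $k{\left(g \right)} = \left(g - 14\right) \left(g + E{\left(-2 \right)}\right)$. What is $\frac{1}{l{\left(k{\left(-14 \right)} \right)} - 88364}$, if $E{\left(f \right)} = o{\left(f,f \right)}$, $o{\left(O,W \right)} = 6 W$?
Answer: $- \frac{1}{87636} \approx -1.1411 \cdot 10^{-5}$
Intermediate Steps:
$E{\left(f \right)} = 6 f$
$k{\left(g \right)} = \left(-14 + g\right) \left(-12 + g\right)$ ($k{\left(g \right)} = \left(g - 14\right) \left(g + 6 \left(-2\right)\right) = \left(-14 + g\right) \left(g - 12\right) = \left(-14 + g\right) \left(-12 + g\right)$)
$\frac{1}{l{\left(k{\left(-14 \right)} \right)} - 88364} = \frac{1}{\left(168 + \left(-14\right)^{2} - -364\right) - 88364} = \frac{1}{\left(168 + 196 + 364\right) - 88364} = \frac{1}{728 - 88364} = \frac{1}{-87636} = - \frac{1}{87636}$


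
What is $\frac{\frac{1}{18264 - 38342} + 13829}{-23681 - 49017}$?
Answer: $- \frac{277658661}{1459630444} \approx -0.19023$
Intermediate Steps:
$\frac{\frac{1}{18264 - 38342} + 13829}{-23681 - 49017} = \frac{\frac{1}{-20078} + 13829}{-72698} = \left(- \frac{1}{20078} + 13829\right) \left(- \frac{1}{72698}\right) = \frac{277658661}{20078} \left(- \frac{1}{72698}\right) = - \frac{277658661}{1459630444}$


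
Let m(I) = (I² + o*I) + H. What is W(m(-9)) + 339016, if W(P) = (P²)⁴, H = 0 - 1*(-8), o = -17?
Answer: 11763130845074812232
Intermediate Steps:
H = 8 (H = 0 + 8 = 8)
m(I) = 8 + I² - 17*I (m(I) = (I² - 17*I) + 8 = 8 + I² - 17*I)
W(P) = P⁸
W(m(-9)) + 339016 = (8 + (-9)² - 17*(-9))⁸ + 339016 = (8 + 81 + 153)⁸ + 339016 = 242⁸ + 339016 = 11763130845074473216 + 339016 = 11763130845074812232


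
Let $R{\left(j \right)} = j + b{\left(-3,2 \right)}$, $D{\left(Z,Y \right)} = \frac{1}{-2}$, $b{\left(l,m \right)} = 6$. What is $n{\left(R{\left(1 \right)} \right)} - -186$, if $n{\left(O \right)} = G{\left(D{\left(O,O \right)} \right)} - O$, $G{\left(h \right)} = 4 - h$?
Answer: $\frac{367}{2} \approx 183.5$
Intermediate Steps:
$D{\left(Z,Y \right)} = - \frac{1}{2}$
$R{\left(j \right)} = 6 + j$ ($R{\left(j \right)} = j + 6 = 6 + j$)
$n{\left(O \right)} = \frac{9}{2} - O$ ($n{\left(O \right)} = \left(4 - - \frac{1}{2}\right) - O = \left(4 + \frac{1}{2}\right) - O = \frac{9}{2} - O$)
$n{\left(R{\left(1 \right)} \right)} - -186 = \left(\frac{9}{2} - \left(6 + 1\right)\right) - -186 = \left(\frac{9}{2} - 7\right) + 186 = - \frac{5}{2} + 186 = \frac{367}{2}$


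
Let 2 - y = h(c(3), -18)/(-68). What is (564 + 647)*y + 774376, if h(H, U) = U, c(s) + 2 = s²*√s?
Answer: 26400233/34 ≈ 7.7648e+5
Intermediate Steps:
c(s) = -2 + s^(5/2) (c(s) = -2 + s²*√s = -2 + s^(5/2))
y = 59/34 (y = 2 - (-18)/(-68) = 2 - (-18)*(-1)/68 = 2 - 1*9/34 = 2 - 9/34 = 59/34 ≈ 1.7353)
(564 + 647)*y + 774376 = (564 + 647)*(59/34) + 774376 = 1211*(59/34) + 774376 = 71449/34 + 774376 = 26400233/34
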